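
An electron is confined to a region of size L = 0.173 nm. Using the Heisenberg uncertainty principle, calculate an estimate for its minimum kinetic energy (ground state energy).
318.252 meV

Using the uncertainty principle to estimate ground state energy:

1. The position uncertainty is approximately the confinement size:
   Δx ≈ L = 1.730e-10 m

2. From ΔxΔp ≥ ℏ/2, the minimum momentum uncertainty is:
   Δp ≈ ℏ/(2L) = 3.048e-25 kg·m/s

3. The kinetic energy is approximately:
   KE ≈ (Δp)²/(2m) = (3.048e-25)²/(2 × 9.109e-31 kg)
   KE ≈ 5.099e-20 J = 318.252 meV

This is an order-of-magnitude estimate of the ground state energy.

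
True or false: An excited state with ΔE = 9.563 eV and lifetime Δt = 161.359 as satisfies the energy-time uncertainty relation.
Yes, it satisfies the uncertainty relation.

Calculate the product ΔEΔt:
ΔE = 9.563 eV = 1.532e-18 J
ΔEΔt = (1.532e-18 J) × (1.614e-16 s)
ΔEΔt = 2.472e-34 J·s

Compare to the minimum allowed value ℏ/2:
ℏ/2 = 5.273e-35 J·s

Since ΔEΔt = 2.472e-34 J·s ≥ 5.273e-35 J·s = ℏ/2,
this satisfies the uncertainty relation.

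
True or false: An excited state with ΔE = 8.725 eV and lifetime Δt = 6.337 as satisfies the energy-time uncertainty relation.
No, it violates the uncertainty relation.

Calculate the product ΔEΔt:
ΔE = 8.725 eV = 1.398e-18 J
ΔEΔt = (1.398e-18 J) × (6.337e-18 s)
ΔEΔt = 8.858e-36 J·s

Compare to the minimum allowed value ℏ/2:
ℏ/2 = 5.273e-35 J·s

Since ΔEΔt = 8.858e-36 J·s < 5.273e-35 J·s = ℏ/2,
this violates the uncertainty relation.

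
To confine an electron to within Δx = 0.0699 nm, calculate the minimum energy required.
1.949 eV

Localizing a particle requires giving it sufficient momentum uncertainty:

1. From uncertainty principle: Δp ≥ ℏ/(2Δx)
   Δp_min = (1.055e-34 J·s) / (2 × 6.990e-11 m)
   Δp_min = 7.543e-25 kg·m/s

2. This momentum uncertainty corresponds to kinetic energy:
   KE ≈ (Δp)²/(2m) = (7.543e-25)²/(2 × 9.109e-31 kg)
   KE = 3.123e-19 J = 1.949 eV

Tighter localization requires more energy.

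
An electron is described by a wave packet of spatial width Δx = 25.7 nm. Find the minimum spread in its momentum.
2.052 × 10^-27 kg·m/s

For a wave packet, the spatial width Δx and momentum spread Δp are related by the uncertainty principle:
ΔxΔp ≥ ℏ/2

The minimum momentum spread is:
Δp_min = ℏ/(2Δx)
Δp_min = (1.055e-34 J·s) / (2 × 2.570e-08 m)
Δp_min = 2.052e-27 kg·m/s

A wave packet cannot have both a well-defined position and well-defined momentum.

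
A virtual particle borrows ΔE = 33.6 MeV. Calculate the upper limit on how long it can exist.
9.795 ys

Using the energy-time uncertainty principle:
ΔEΔt ≥ ℏ/2

For a virtual particle borrowing energy ΔE, the maximum lifetime is:
Δt_max = ℏ/(2ΔE)

Converting energy:
ΔE = 33.6 MeV = 5.383e-12 J

Δt_max = (1.055e-34 J·s) / (2 × 5.383e-12 J)
Δt_max = 9.795e-24 s = 9.795 ys

Virtual particles with higher borrowed energy exist for shorter times.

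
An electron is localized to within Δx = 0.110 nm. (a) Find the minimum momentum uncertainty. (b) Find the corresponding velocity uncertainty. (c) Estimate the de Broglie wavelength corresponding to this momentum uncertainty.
(a) Δp_min = 4.794 × 10^-25 kg·m/s
(b) Δv_min = 526.217 km/s
(c) λ_dB = 1.382 nm

Step-by-step:

(a) From the uncertainty principle:
Δp_min = ℏ/(2Δx) = (1.055e-34 J·s)/(2 × 1.100e-10 m) = 4.794e-25 kg·m/s

(b) The velocity uncertainty:
Δv = Δp/m = (4.794e-25 kg·m/s)/(9.109e-31 kg) = 5.262e+05 m/s = 526.217 km/s

(c) The de Broglie wavelength for this momentum:
λ = h/p = (6.626e-34 J·s)/(4.794e-25 kg·m/s) = 1.382e-09 m = 1.382 nm

Note: The de Broglie wavelength is comparable to the localization size, as expected from wave-particle duality.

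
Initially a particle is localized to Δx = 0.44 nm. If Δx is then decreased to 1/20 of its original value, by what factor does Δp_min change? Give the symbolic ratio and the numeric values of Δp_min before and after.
Original Δp_min = 1.198 × 10^-25 kg·m/s; new Δp'_min = 2.397 × 10^-24 kg·m/s; ratio Δp'_min/Δp_min = 20.

From the uncertainty principle ΔxΔp ≥ ℏ/2, the minimum momentum uncertainty is Δp_min = ℏ/(2Δx).

Original (Δx = 0.44 nm = 4.400e-10 m):
Δp_min = (1.055e-34 J·s)/(2 × 4.400e-10 m) = 1.198e-25 kg·m/s

When Δx → (1/20)Δx:
Δp'_min = ℏ/(2 × (1/20)Δx) = 20 × ℏ/(2Δx) = 20 × Δp_min
Δp'_min = 20 × 1.198e-25 kg·m/s = 2.397e-24 kg·m/s

Since Δp_min ∝ 1/Δx, when Δx is decreased to 1/20 of its original value, Δp_min increases to 20 times its original value.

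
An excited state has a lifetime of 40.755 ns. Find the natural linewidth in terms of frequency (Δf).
1.953 MHz

Using the energy-time uncertainty principle and E = hf:
ΔEΔt ≥ ℏ/2
hΔf·Δt ≥ ℏ/2

The minimum frequency uncertainty is:
Δf = ℏ/(2hτ) = 1/(4πτ)
Δf = 1/(4π × 4.076e-08 s)
Δf = 1.953e+06 Hz = 1.953 MHz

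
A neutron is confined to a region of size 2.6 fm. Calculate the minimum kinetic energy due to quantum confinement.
766.318 keV

Using the uncertainty principle:

1. Position uncertainty: Δx ≈ 2.600e-15 m
2. Minimum momentum uncertainty: Δp = ℏ/(2Δx) = 2.028e-20 kg·m/s
3. Minimum kinetic energy:
   KE = (Δp)²/(2m) = (2.028e-20)²/(2 × 1.675e-27 kg)
   KE = 1.228e-13 J = 766.318 keV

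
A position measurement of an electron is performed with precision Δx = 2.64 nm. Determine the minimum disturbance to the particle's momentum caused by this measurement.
1.997 × 10^-26 kg·m/s

The uncertainty principle implies that measuring position disturbs momentum:
ΔxΔp ≥ ℏ/2

When we measure position with precision Δx, we necessarily introduce a momentum uncertainty:
Δp ≥ ℏ/(2Δx)
Δp_min = (1.055e-34 J·s) / (2 × 2.640e-09 m)
Δp_min = 1.997e-26 kg·m/s

The more precisely we measure position, the greater the momentum disturbance.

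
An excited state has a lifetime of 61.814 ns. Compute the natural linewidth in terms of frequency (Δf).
1.287 MHz

Using the energy-time uncertainty principle and E = hf:
ΔEΔt ≥ ℏ/2
hΔf·Δt ≥ ℏ/2

The minimum frequency uncertainty is:
Δf = ℏ/(2hτ) = 1/(4πτ)
Δf = 1/(4π × 6.181e-08 s)
Δf = 1.287e+06 Hz = 1.287 MHz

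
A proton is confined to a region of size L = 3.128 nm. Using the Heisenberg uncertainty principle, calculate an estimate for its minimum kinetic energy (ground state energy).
530.177 neV

Using the uncertainty principle to estimate ground state energy:

1. The position uncertainty is approximately the confinement size:
   Δx ≈ L = 3.128e-09 m

2. From ΔxΔp ≥ ℏ/2, the minimum momentum uncertainty is:
   Δp ≈ ℏ/(2L) = 1.686e-26 kg·m/s

3. The kinetic energy is approximately:
   KE ≈ (Δp)²/(2m) = (1.686e-26)²/(2 × 1.673e-27 kg)
   KE ≈ 8.494e-26 J = 530.177 neV

This is an order-of-magnitude estimate of the ground state energy.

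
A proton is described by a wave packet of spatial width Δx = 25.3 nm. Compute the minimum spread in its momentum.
2.084 × 10^-27 kg·m/s

For a wave packet, the spatial width Δx and momentum spread Δp are related by the uncertainty principle:
ΔxΔp ≥ ℏ/2

The minimum momentum spread is:
Δp_min = ℏ/(2Δx)
Δp_min = (1.055e-34 J·s) / (2 × 2.530e-08 m)
Δp_min = 2.084e-27 kg·m/s

A wave packet cannot have both a well-defined position and well-defined momentum.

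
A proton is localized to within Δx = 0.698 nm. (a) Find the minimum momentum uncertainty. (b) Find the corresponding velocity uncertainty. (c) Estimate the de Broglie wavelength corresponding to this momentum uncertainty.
(a) Δp_min = 7.554 × 10^-26 kg·m/s
(b) Δv_min = 45.164 m/s
(c) λ_dB = 8.771 nm

Step-by-step:

(a) From the uncertainty principle:
Δp_min = ℏ/(2Δx) = (1.055e-34 J·s)/(2 × 6.980e-10 m) = 7.554e-26 kg·m/s

(b) The velocity uncertainty:
Δv = Δp/m = (7.554e-26 kg·m/s)/(1.673e-27 kg) = 4.516e+01 m/s = 45.164 m/s

(c) The de Broglie wavelength for this momentum:
λ = h/p = (6.626e-34 J·s)/(7.554e-26 kg·m/s) = 8.771e-09 m = 8.771 nm

Note: The de Broglie wavelength is comparable to the localization size, as expected from wave-particle duality.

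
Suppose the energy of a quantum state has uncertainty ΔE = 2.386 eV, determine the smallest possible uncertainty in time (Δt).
137.932 as

Using the energy-time uncertainty principle:
ΔEΔt ≥ ℏ/2

The minimum uncertainty in time is:
Δt_min = ℏ/(2ΔE)
Δt_min = (1.055e-34 J·s) / (2 × 3.823e-19 J)
Δt_min = 1.379e-16 s = 137.932 as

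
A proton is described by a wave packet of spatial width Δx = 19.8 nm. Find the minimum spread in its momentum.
2.663 × 10^-27 kg·m/s

For a wave packet, the spatial width Δx and momentum spread Δp are related by the uncertainty principle:
ΔxΔp ≥ ℏ/2

The minimum momentum spread is:
Δp_min = ℏ/(2Δx)
Δp_min = (1.055e-34 J·s) / (2 × 1.980e-08 m)
Δp_min = 2.663e-27 kg·m/s

A wave packet cannot have both a well-defined position and well-defined momentum.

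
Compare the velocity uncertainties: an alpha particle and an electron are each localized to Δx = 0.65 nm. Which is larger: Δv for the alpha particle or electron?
The electron has the larger minimum velocity uncertainty, by a ratio of 7294.3.

For both particles, Δp_min = ℏ/(2Δx) = 8.112e-26 kg·m/s (same for both).

The velocity uncertainty is Δv = Δp/m:
- alpha particle: Δv = 8.112e-26 / 6.645e-27 = 1.221e+01 m/s = 12.208 m/s
- electron: Δv = 8.112e-26 / 9.109e-31 = 8.905e+04 m/s = 89.052 km/s

Ratio: 8.905e+04 / 1.221e+01 = 7294.3

The lighter particle has larger velocity uncertainty because Δv ∝ 1/m.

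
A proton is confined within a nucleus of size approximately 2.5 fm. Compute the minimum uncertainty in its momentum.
2.109 × 10^-20 kg·m/s

Using the Heisenberg uncertainty principle:
ΔxΔp ≥ ℏ/2

With Δx ≈ L = 2.500e-15 m (the confinement size):
Δp_min = ℏ/(2Δx)
Δp_min = (1.055e-34 J·s) / (2 × 2.500e-15 m)
Δp_min = 2.109e-20 kg·m/s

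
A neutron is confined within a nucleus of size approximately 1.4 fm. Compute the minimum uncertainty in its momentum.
3.766 × 10^-20 kg·m/s

Using the Heisenberg uncertainty principle:
ΔxΔp ≥ ℏ/2

With Δx ≈ L = 1.400e-15 m (the confinement size):
Δp_min = ℏ/(2Δx)
Δp_min = (1.055e-34 J·s) / (2 × 1.400e-15 m)
Δp_min = 3.766e-20 kg·m/s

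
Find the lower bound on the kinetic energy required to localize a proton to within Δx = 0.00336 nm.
459.490 meV

Localizing a particle requires giving it sufficient momentum uncertainty:

1. From uncertainty principle: Δp ≥ ℏ/(2Δx)
   Δp_min = (1.055e-34 J·s) / (2 × 3.360e-12 m)
   Δp_min = 1.569e-23 kg·m/s

2. This momentum uncertainty corresponds to kinetic energy:
   KE ≈ (Δp)²/(2m) = (1.569e-23)²/(2 × 1.673e-27 kg)
   KE = 7.362e-20 J = 459.490 meV

Tighter localization requires more energy.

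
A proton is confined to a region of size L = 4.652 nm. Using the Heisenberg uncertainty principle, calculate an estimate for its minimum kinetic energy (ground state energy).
239.704 neV

Using the uncertainty principle to estimate ground state energy:

1. The position uncertainty is approximately the confinement size:
   Δx ≈ L = 4.652e-09 m

2. From ΔxΔp ≥ ℏ/2, the minimum momentum uncertainty is:
   Δp ≈ ℏ/(2L) = 1.133e-26 kg·m/s

3. The kinetic energy is approximately:
   KE ≈ (Δp)²/(2m) = (1.133e-26)²/(2 × 1.673e-27 kg)
   KE ≈ 3.840e-26 J = 239.704 neV

This is an order-of-magnitude estimate of the ground state energy.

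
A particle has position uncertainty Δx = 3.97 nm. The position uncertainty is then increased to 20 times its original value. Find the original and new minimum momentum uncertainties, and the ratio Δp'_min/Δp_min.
Original Δp_min = 1.328 × 10^-26 kg·m/s; new Δp'_min = 6.641 × 10^-28 kg·m/s; ratio Δp'_min/Δp_min = 1/20.

From the uncertainty principle ΔxΔp ≥ ℏ/2, the minimum momentum uncertainty is Δp_min = ℏ/(2Δx).

Original (Δx = 3.97 nm = 3.970e-09 m):
Δp_min = (1.055e-34 J·s)/(2 × 3.970e-09 m) = 1.328e-26 kg·m/s

When Δx → 20Δx:
Δp'_min = ℏ/(2 × 20Δx) = (1/20) × ℏ/(2Δx) = (1/20) × Δp_min
Δp'_min = 1/20 × 1.328e-26 kg·m/s = 6.641e-28 kg·m/s

Since Δp_min ∝ 1/Δx, when Δx is increased to 20 times its original value, Δp_min decreases to 1/20 of its original value.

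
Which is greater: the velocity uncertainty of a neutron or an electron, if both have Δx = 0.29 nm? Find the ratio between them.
The electron has the larger minimum velocity uncertainty, by a ratio of 1838.7.

For both particles, Δp_min = ℏ/(2Δx) = 1.818e-25 kg·m/s (same for both).

The velocity uncertainty is Δv = Δp/m:
- neutron: Δv = 1.818e-25 / 1.675e-27 = 1.086e+02 m/s = 108.556 m/s
- electron: Δv = 1.818e-25 / 9.109e-31 = 1.996e+05 m/s = 199.599 km/s

Ratio: 1.996e+05 / 1.086e+02 = 1838.7

The lighter particle has larger velocity uncertainty because Δv ∝ 1/m.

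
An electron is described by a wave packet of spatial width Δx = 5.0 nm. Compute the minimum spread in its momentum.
1.055 × 10^-26 kg·m/s

For a wave packet, the spatial width Δx and momentum spread Δp are related by the uncertainty principle:
ΔxΔp ≥ ℏ/2

The minimum momentum spread is:
Δp_min = ℏ/(2Δx)
Δp_min = (1.055e-34 J·s) / (2 × 5.000e-09 m)
Δp_min = 1.055e-26 kg·m/s

A wave packet cannot have both a well-defined position and well-defined momentum.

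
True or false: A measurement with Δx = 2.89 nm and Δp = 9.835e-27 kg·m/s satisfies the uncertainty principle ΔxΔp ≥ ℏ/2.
No, it violates the uncertainty principle (impossible measurement).

Calculate the product ΔxΔp:
ΔxΔp = (2.890e-09 m) × (9.835e-27 kg·m/s)
ΔxΔp = 2.842e-35 J·s

Compare to the minimum allowed value ℏ/2:
ℏ/2 = 5.273e-35 J·s

Since ΔxΔp = 2.842e-35 J·s < 5.273e-35 J·s = ℏ/2,
the measurement violates the uncertainty principle.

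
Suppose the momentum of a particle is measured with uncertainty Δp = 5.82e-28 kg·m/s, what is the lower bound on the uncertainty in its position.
90.599 nm

Using the Heisenberg uncertainty principle:
ΔxΔp ≥ ℏ/2

The minimum uncertainty in position is:
Δx_min = ℏ/(2Δp)
Δx_min = (1.055e-34 J·s) / (2 × 5.820e-28 kg·m/s)
Δx_min = 9.060e-08 m = 90.599 nm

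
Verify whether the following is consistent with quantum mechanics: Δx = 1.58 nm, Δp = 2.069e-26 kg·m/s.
No, it violates the uncertainty principle (impossible measurement).

Calculate the product ΔxΔp:
ΔxΔp = (1.580e-09 m) × (2.069e-26 kg·m/s)
ΔxΔp = 3.269e-35 J·s

Compare to the minimum allowed value ℏ/2:
ℏ/2 = 5.273e-35 J·s

Since ΔxΔp = 3.269e-35 J·s < 5.273e-35 J·s = ℏ/2,
the measurement violates the uncertainty principle.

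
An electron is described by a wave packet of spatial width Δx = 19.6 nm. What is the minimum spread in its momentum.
2.690 × 10^-27 kg·m/s

For a wave packet, the spatial width Δx and momentum spread Δp are related by the uncertainty principle:
ΔxΔp ≥ ℏ/2

The minimum momentum spread is:
Δp_min = ℏ/(2Δx)
Δp_min = (1.055e-34 J·s) / (2 × 1.960e-08 m)
Δp_min = 2.690e-27 kg·m/s

A wave packet cannot have both a well-defined position and well-defined momentum.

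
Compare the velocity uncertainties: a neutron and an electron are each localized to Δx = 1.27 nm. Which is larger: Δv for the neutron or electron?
The electron has the larger minimum velocity uncertainty, by a ratio of 1838.7.

For both particles, Δp_min = ℏ/(2Δx) = 4.152e-26 kg·m/s (same for both).

The velocity uncertainty is Δv = Δp/m:
- neutron: Δv = 4.152e-26 / 1.675e-27 = 2.479e+01 m/s = 24.788 m/s
- electron: Δv = 4.152e-26 / 9.109e-31 = 4.558e+04 m/s = 45.578 km/s

Ratio: 4.558e+04 / 2.479e+01 = 1838.7

The lighter particle has larger velocity uncertainty because Δv ∝ 1/m.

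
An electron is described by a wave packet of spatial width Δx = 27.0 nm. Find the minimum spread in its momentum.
1.953 × 10^-27 kg·m/s

For a wave packet, the spatial width Δx and momentum spread Δp are related by the uncertainty principle:
ΔxΔp ≥ ℏ/2

The minimum momentum spread is:
Δp_min = ℏ/(2Δx)
Δp_min = (1.055e-34 J·s) / (2 × 2.700e-08 m)
Δp_min = 1.953e-27 kg·m/s

A wave packet cannot have both a well-defined position and well-defined momentum.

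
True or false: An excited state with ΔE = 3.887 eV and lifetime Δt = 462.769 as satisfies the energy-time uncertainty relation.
Yes, it satisfies the uncertainty relation.

Calculate the product ΔEΔt:
ΔE = 3.887 eV = 6.228e-19 J
ΔEΔt = (6.228e-19 J) × (4.628e-16 s)
ΔEΔt = 2.882e-34 J·s

Compare to the minimum allowed value ℏ/2:
ℏ/2 = 5.273e-35 J·s

Since ΔEΔt = 2.882e-34 J·s ≥ 5.273e-35 J·s = ℏ/2,
this satisfies the uncertainty relation.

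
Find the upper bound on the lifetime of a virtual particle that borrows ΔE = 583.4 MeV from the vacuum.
5.641 × 10^-25 s

Using the energy-time uncertainty principle:
ΔEΔt ≥ ℏ/2

For a virtual particle borrowing energy ΔE, the maximum lifetime is:
Δt_max = ℏ/(2ΔE)

Converting energy:
ΔE = 583.4 MeV = 9.347e-11 J

Δt_max = (1.055e-34 J·s) / (2 × 9.347e-11 J)
Δt_max = 5.641e-25 s = 5.641 × 10^-25 s

Virtual particles with higher borrowed energy exist for shorter times.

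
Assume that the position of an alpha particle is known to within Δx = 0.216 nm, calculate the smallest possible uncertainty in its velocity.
36.738 m/s

Using the Heisenberg uncertainty principle and Δp = mΔv:
ΔxΔp ≥ ℏ/2
Δx(mΔv) ≥ ℏ/2

The minimum uncertainty in velocity is:
Δv_min = ℏ/(2mΔx)
Δv_min = (1.055e-34 J·s) / (2 × 6.645e-27 kg × 2.160e-10 m)
Δv_min = 3.674e+01 m/s = 36.738 m/s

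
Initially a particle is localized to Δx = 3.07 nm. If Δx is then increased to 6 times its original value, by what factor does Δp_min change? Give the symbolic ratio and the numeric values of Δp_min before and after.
Original Δp_min = 1.718 × 10^-26 kg·m/s; new Δp'_min = 2.863 × 10^-27 kg·m/s; ratio Δp'_min/Δp_min = 1/6.

From the uncertainty principle ΔxΔp ≥ ℏ/2, the minimum momentum uncertainty is Δp_min = ℏ/(2Δx).

Original (Δx = 3.07 nm = 3.070e-09 m):
Δp_min = (1.055e-34 J·s)/(2 × 3.070e-09 m) = 1.718e-26 kg·m/s

When Δx → 6Δx:
Δp'_min = ℏ/(2 × 6Δx) = (1/6) × ℏ/(2Δx) = (1/6) × Δp_min
Δp'_min = 1/6 × 1.718e-26 kg·m/s = 2.863e-27 kg·m/s

Since Δp_min ∝ 1/Δx, when Δx is increased to 6 times its original value, Δp_min decreases to 1/6 of its original value.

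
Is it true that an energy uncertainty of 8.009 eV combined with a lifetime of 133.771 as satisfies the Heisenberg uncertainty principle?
Yes, it satisfies the uncertainty relation.

Calculate the product ΔEΔt:
ΔE = 8.009 eV = 1.283e-18 J
ΔEΔt = (1.283e-18 J) × (1.338e-16 s)
ΔEΔt = 1.717e-34 J·s

Compare to the minimum allowed value ℏ/2:
ℏ/2 = 5.273e-35 J·s

Since ΔEΔt = 1.717e-34 J·s ≥ 5.273e-35 J·s = ℏ/2,
this satisfies the uncertainty relation.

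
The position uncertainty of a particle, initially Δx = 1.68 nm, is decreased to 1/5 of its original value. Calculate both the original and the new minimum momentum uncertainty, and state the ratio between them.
Original Δp_min = 3.139 × 10^-26 kg·m/s; new Δp'_min = 1.569 × 10^-25 kg·m/s; ratio Δp'_min/Δp_min = 5.

From the uncertainty principle ΔxΔp ≥ ℏ/2, the minimum momentum uncertainty is Δp_min = ℏ/(2Δx).

Original (Δx = 1.68 nm = 1.680e-09 m):
Δp_min = (1.055e-34 J·s)/(2 × 1.680e-09 m) = 3.139e-26 kg·m/s

When Δx → (1/5)Δx:
Δp'_min = ℏ/(2 × (1/5)Δx) = 5 × ℏ/(2Δx) = 5 × Δp_min
Δp'_min = 5 × 3.139e-26 kg·m/s = 1.569e-25 kg·m/s

Since Δp_min ∝ 1/Δx, when Δx is decreased to 1/5 of its original value, Δp_min increases to 5 times its original value.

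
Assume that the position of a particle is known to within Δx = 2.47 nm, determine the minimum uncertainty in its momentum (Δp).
2.135 × 10^-26 kg·m/s

Using the Heisenberg uncertainty principle:
ΔxΔp ≥ ℏ/2

The minimum uncertainty in momentum is:
Δp_min = ℏ/(2Δx)
Δp_min = (1.055e-34 J·s) / (2 × 2.470e-09 m)
Δp_min = 2.135e-26 kg·m/s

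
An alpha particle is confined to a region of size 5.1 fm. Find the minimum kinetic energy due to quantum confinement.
50.204 keV

Using the uncertainty principle:

1. Position uncertainty: Δx ≈ 5.100e-15 m
2. Minimum momentum uncertainty: Δp = ℏ/(2Δx) = 1.034e-20 kg·m/s
3. Minimum kinetic energy:
   KE = (Δp)²/(2m) = (1.034e-20)²/(2 × 6.645e-27 kg)
   KE = 8.044e-15 J = 50.204 keV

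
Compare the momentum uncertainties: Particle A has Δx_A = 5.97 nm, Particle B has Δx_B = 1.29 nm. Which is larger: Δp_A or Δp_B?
Particle B has the larger minimum momentum uncertainty, by a factor of 4.63.

For each particle, the minimum momentum uncertainty is Δp_min = ℏ/(2Δx):

Particle A: Δp_A = ℏ/(2×5.970e-09 m) = 8.832e-27 kg·m/s
Particle B: Δp_B = ℏ/(2×1.290e-09 m) = 4.087e-26 kg·m/s

Ratio: Δp_B/Δp_A = 4.63

Since Δp_min ∝ 1/Δx, the particle with smaller position uncertainty (B) has larger momentum uncertainty.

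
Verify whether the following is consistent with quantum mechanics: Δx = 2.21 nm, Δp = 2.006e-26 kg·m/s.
No, it violates the uncertainty principle (impossible measurement).

Calculate the product ΔxΔp:
ΔxΔp = (2.210e-09 m) × (2.006e-26 kg·m/s)
ΔxΔp = 4.433e-35 J·s

Compare to the minimum allowed value ℏ/2:
ℏ/2 = 5.273e-35 J·s

Since ΔxΔp = 4.433e-35 J·s < 5.273e-35 J·s = ℏ/2,
the measurement violates the uncertainty principle.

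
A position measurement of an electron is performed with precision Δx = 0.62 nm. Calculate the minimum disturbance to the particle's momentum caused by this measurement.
8.505 × 10^-26 kg·m/s

The uncertainty principle implies that measuring position disturbs momentum:
ΔxΔp ≥ ℏ/2

When we measure position with precision Δx, we necessarily introduce a momentum uncertainty:
Δp ≥ ℏ/(2Δx)
Δp_min = (1.055e-34 J·s) / (2 × 6.200e-10 m)
Δp_min = 8.505e-26 kg·m/s

The more precisely we measure position, the greater the momentum disturbance.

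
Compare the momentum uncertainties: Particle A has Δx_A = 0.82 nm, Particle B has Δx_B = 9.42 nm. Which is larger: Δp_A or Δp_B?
Particle A has the larger minimum momentum uncertainty, by a factor of 11.49.

For each particle, the minimum momentum uncertainty is Δp_min = ℏ/(2Δx):

Particle A: Δp_A = ℏ/(2×8.200e-10 m) = 6.430e-26 kg·m/s
Particle B: Δp_B = ℏ/(2×9.420e-09 m) = 5.598e-27 kg·m/s

Ratio: Δp_A/Δp_B = 11.49

Since Δp_min ∝ 1/Δx, the particle with smaller position uncertainty (A) has larger momentum uncertainty.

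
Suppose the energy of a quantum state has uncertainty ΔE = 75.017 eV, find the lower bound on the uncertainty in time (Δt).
4.387 as

Using the energy-time uncertainty principle:
ΔEΔt ≥ ℏ/2

The minimum uncertainty in time is:
Δt_min = ℏ/(2ΔE)
Δt_min = (1.055e-34 J·s) / (2 × 1.202e-17 J)
Δt_min = 4.387e-18 s = 4.387 as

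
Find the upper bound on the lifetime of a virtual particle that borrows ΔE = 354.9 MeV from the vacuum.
9.273 × 10^-25 s

Using the energy-time uncertainty principle:
ΔEΔt ≥ ℏ/2

For a virtual particle borrowing energy ΔE, the maximum lifetime is:
Δt_max = ℏ/(2ΔE)

Converting energy:
ΔE = 354.9 MeV = 5.686e-11 J

Δt_max = (1.055e-34 J·s) / (2 × 5.686e-11 J)
Δt_max = 9.273e-25 s = 9.273 × 10^-25 s

Virtual particles with higher borrowed energy exist for shorter times.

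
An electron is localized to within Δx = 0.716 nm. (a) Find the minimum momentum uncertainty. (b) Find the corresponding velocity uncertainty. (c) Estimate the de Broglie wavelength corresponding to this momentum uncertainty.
(a) Δp_min = 7.364 × 10^-26 kg·m/s
(b) Δv_min = 80.843 km/s
(c) λ_dB = 8.998 nm

Step-by-step:

(a) From the uncertainty principle:
Δp_min = ℏ/(2Δx) = (1.055e-34 J·s)/(2 × 7.160e-10 m) = 7.364e-26 kg·m/s

(b) The velocity uncertainty:
Δv = Δp/m = (7.364e-26 kg·m/s)/(9.109e-31 kg) = 8.084e+04 m/s = 80.843 km/s

(c) The de Broglie wavelength for this momentum:
λ = h/p = (6.626e-34 J·s)/(7.364e-26 kg·m/s) = 8.998e-09 m = 8.998 nm

Note: The de Broglie wavelength is comparable to the localization size, as expected from wave-particle duality.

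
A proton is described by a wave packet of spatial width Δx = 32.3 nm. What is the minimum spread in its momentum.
1.632 × 10^-27 kg·m/s

For a wave packet, the spatial width Δx and momentum spread Δp are related by the uncertainty principle:
ΔxΔp ≥ ℏ/2

The minimum momentum spread is:
Δp_min = ℏ/(2Δx)
Δp_min = (1.055e-34 J·s) / (2 × 3.230e-08 m)
Δp_min = 1.632e-27 kg·m/s

A wave packet cannot have both a well-defined position and well-defined momentum.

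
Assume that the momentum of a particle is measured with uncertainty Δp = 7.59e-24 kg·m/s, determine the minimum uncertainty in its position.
6.947 pm

Using the Heisenberg uncertainty principle:
ΔxΔp ≥ ℏ/2

The minimum uncertainty in position is:
Δx_min = ℏ/(2Δp)
Δx_min = (1.055e-34 J·s) / (2 × 7.590e-24 kg·m/s)
Δx_min = 6.947e-12 m = 6.947 pm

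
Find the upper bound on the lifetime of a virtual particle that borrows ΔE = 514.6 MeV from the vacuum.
6.395 × 10^-25 s

Using the energy-time uncertainty principle:
ΔEΔt ≥ ℏ/2

For a virtual particle borrowing energy ΔE, the maximum lifetime is:
Δt_max = ℏ/(2ΔE)

Converting energy:
ΔE = 514.6 MeV = 8.245e-11 J

Δt_max = (1.055e-34 J·s) / (2 × 8.245e-11 J)
Δt_max = 6.395e-25 s = 6.395 × 10^-25 s

Virtual particles with higher borrowed energy exist for shorter times.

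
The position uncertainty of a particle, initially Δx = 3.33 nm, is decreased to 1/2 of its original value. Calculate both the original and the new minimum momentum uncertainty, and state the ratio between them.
Original Δp_min = 1.583 × 10^-26 kg·m/s; new Δp'_min = 3.167 × 10^-26 kg·m/s; ratio Δp'_min/Δp_min = 2.

From the uncertainty principle ΔxΔp ≥ ℏ/2, the minimum momentum uncertainty is Δp_min = ℏ/(2Δx).

Original (Δx = 3.33 nm = 3.330e-09 m):
Δp_min = (1.055e-34 J·s)/(2 × 3.330e-09 m) = 1.583e-26 kg·m/s

When Δx → (1/2)Δx:
Δp'_min = ℏ/(2 × (1/2)Δx) = 2 × ℏ/(2Δx) = 2 × Δp_min
Δp'_min = 2 × 1.583e-26 kg·m/s = 3.167e-26 kg·m/s

Since Δp_min ∝ 1/Δx, when Δx is decreased to 1/2 of its original value, Δp_min increases to 2 times its original value.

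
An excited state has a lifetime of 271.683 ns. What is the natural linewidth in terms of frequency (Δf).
292.906 kHz

Using the energy-time uncertainty principle and E = hf:
ΔEΔt ≥ ℏ/2
hΔf·Δt ≥ ℏ/2

The minimum frequency uncertainty is:
Δf = ℏ/(2hτ) = 1/(4πτ)
Δf = 1/(4π × 2.717e-07 s)
Δf = 2.929e+05 Hz = 292.906 kHz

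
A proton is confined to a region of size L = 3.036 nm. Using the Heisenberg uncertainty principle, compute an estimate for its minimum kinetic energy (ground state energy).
562.796 neV

Using the uncertainty principle to estimate ground state energy:

1. The position uncertainty is approximately the confinement size:
   Δx ≈ L = 3.036e-09 m

2. From ΔxΔp ≥ ℏ/2, the minimum momentum uncertainty is:
   Δp ≈ ℏ/(2L) = 1.737e-26 kg·m/s

3. The kinetic energy is approximately:
   KE ≈ (Δp)²/(2m) = (1.737e-26)²/(2 × 1.673e-27 kg)
   KE ≈ 9.017e-26 J = 562.796 neV

This is an order-of-magnitude estimate of the ground state energy.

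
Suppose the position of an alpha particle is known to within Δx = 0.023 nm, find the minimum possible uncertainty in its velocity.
345.021 m/s

Using the Heisenberg uncertainty principle and Δp = mΔv:
ΔxΔp ≥ ℏ/2
Δx(mΔv) ≥ ℏ/2

The minimum uncertainty in velocity is:
Δv_min = ℏ/(2mΔx)
Δv_min = (1.055e-34 J·s) / (2 × 6.645e-27 kg × 2.300e-11 m)
Δv_min = 3.450e+02 m/s = 345.021 m/s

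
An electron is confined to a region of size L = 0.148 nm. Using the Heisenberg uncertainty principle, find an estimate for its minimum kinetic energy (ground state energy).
434.850 meV

Using the uncertainty principle to estimate ground state energy:

1. The position uncertainty is approximately the confinement size:
   Δx ≈ L = 1.480e-10 m

2. From ΔxΔp ≥ ℏ/2, the minimum momentum uncertainty is:
   Δp ≈ ℏ/(2L) = 3.563e-25 kg·m/s

3. The kinetic energy is approximately:
   KE ≈ (Δp)²/(2m) = (3.563e-25)²/(2 × 9.109e-31 kg)
   KE ≈ 6.967e-20 J = 434.850 meV

This is an order-of-magnitude estimate of the ground state energy.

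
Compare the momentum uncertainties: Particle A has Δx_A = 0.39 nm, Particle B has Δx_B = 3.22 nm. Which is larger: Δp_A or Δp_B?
Particle A has the larger minimum momentum uncertainty, by a factor of 8.26.

For each particle, the minimum momentum uncertainty is Δp_min = ℏ/(2Δx):

Particle A: Δp_A = ℏ/(2×3.900e-10 m) = 1.352e-25 kg·m/s
Particle B: Δp_B = ℏ/(2×3.220e-09 m) = 1.638e-26 kg·m/s

Ratio: Δp_A/Δp_B = 8.26

Since Δp_min ∝ 1/Δx, the particle with smaller position uncertainty (A) has larger momentum uncertainty.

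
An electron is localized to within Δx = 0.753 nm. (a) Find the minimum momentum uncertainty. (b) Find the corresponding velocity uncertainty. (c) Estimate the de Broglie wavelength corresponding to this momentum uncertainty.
(a) Δp_min = 7.002 × 10^-26 kg·m/s
(b) Δv_min = 76.871 km/s
(c) λ_dB = 9.462 nm

Step-by-step:

(a) From the uncertainty principle:
Δp_min = ℏ/(2Δx) = (1.055e-34 J·s)/(2 × 7.530e-10 m) = 7.002e-26 kg·m/s

(b) The velocity uncertainty:
Δv = Δp/m = (7.002e-26 kg·m/s)/(9.109e-31 kg) = 7.687e+04 m/s = 76.871 km/s

(c) The de Broglie wavelength for this momentum:
λ = h/p = (6.626e-34 J·s)/(7.002e-26 kg·m/s) = 9.462e-09 m = 9.462 nm

Note: The de Broglie wavelength is comparable to the localization size, as expected from wave-particle duality.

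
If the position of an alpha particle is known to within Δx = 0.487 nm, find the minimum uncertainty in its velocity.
16.295 m/s

Using the Heisenberg uncertainty principle and Δp = mΔv:
ΔxΔp ≥ ℏ/2
Δx(mΔv) ≥ ℏ/2

The minimum uncertainty in velocity is:
Δv_min = ℏ/(2mΔx)
Δv_min = (1.055e-34 J·s) / (2 × 6.645e-27 kg × 4.870e-10 m)
Δv_min = 1.629e+01 m/s = 16.295 m/s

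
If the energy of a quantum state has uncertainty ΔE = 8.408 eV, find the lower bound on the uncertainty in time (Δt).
39.142 as

Using the energy-time uncertainty principle:
ΔEΔt ≥ ℏ/2

The minimum uncertainty in time is:
Δt_min = ℏ/(2ΔE)
Δt_min = (1.055e-34 J·s) / (2 × 1.347e-18 J)
Δt_min = 3.914e-17 s = 39.142 as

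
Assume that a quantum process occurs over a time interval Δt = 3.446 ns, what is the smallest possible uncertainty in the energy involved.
95.504 neV

Using the energy-time uncertainty principle:
ΔEΔt ≥ ℏ/2

The minimum uncertainty in energy is:
ΔE_min = ℏ/(2Δt)
ΔE_min = (1.055e-34 J·s) / (2 × 3.446e-09 s)
ΔE_min = 1.530e-26 J = 95.504 neV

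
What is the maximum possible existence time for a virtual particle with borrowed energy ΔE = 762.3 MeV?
4.317 × 10^-25 s

Using the energy-time uncertainty principle:
ΔEΔt ≥ ℏ/2

For a virtual particle borrowing energy ΔE, the maximum lifetime is:
Δt_max = ℏ/(2ΔE)

Converting energy:
ΔE = 762.3 MeV = 1.221e-10 J

Δt_max = (1.055e-34 J·s) / (2 × 1.221e-10 J)
Δt_max = 4.317e-25 s = 4.317 × 10^-25 s

Virtual particles with higher borrowed energy exist for shorter times.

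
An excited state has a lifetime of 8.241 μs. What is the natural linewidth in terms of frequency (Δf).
9.656 kHz

Using the energy-time uncertainty principle and E = hf:
ΔEΔt ≥ ℏ/2
hΔf·Δt ≥ ℏ/2

The minimum frequency uncertainty is:
Δf = ℏ/(2hτ) = 1/(4πτ)
Δf = 1/(4π × 8.241e-06 s)
Δf = 9.656e+03 Hz = 9.656 kHz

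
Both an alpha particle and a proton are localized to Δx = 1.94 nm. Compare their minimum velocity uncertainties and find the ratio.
The proton has the larger minimum velocity uncertainty, by a ratio of 4.0.

For both particles, Δp_min = ℏ/(2Δx) = 2.718e-26 kg·m/s (same for both).

The velocity uncertainty is Δv = Δp/m:
- alpha particle: Δv = 2.718e-26 / 6.645e-27 = 4.090e+00 m/s = 4.090 m/s
- proton: Δv = 2.718e-26 / 1.673e-27 = 1.625e+01 m/s = 16.250 m/s

Ratio: 1.625e+01 / 4.090e+00 = 4.0

The lighter particle has larger velocity uncertainty because Δv ∝ 1/m.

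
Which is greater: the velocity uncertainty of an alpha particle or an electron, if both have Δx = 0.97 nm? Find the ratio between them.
The electron has the larger minimum velocity uncertainty, by a ratio of 7294.3.

For both particles, Δp_min = ℏ/(2Δx) = 5.436e-26 kg·m/s (same for both).

The velocity uncertainty is Δv = Δp/m:
- alpha particle: Δv = 5.436e-26 / 6.645e-27 = 8.181e+00 m/s = 8.181 m/s
- electron: Δv = 5.436e-26 / 9.109e-31 = 5.967e+04 m/s = 59.674 km/s

Ratio: 5.967e+04 / 8.181e+00 = 7294.3

The lighter particle has larger velocity uncertainty because Δv ∝ 1/m.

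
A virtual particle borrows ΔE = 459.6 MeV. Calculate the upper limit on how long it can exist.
7.161 × 10^-25 s

Using the energy-time uncertainty principle:
ΔEΔt ≥ ℏ/2

For a virtual particle borrowing energy ΔE, the maximum lifetime is:
Δt_max = ℏ/(2ΔE)

Converting energy:
ΔE = 459.6 MeV = 7.364e-11 J

Δt_max = (1.055e-34 J·s) / (2 × 7.364e-11 J)
Δt_max = 7.161e-25 s = 7.161 × 10^-25 s

Virtual particles with higher borrowed energy exist for shorter times.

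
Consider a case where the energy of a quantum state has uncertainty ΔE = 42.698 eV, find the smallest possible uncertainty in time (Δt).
7.708 as

Using the energy-time uncertainty principle:
ΔEΔt ≥ ℏ/2

The minimum uncertainty in time is:
Δt_min = ℏ/(2ΔE)
Δt_min = (1.055e-34 J·s) / (2 × 6.841e-18 J)
Δt_min = 7.708e-18 s = 7.708 as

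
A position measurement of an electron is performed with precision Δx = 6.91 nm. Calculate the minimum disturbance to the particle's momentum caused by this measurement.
7.631 × 10^-27 kg·m/s

The uncertainty principle implies that measuring position disturbs momentum:
ΔxΔp ≥ ℏ/2

When we measure position with precision Δx, we necessarily introduce a momentum uncertainty:
Δp ≥ ℏ/(2Δx)
Δp_min = (1.055e-34 J·s) / (2 × 6.910e-09 m)
Δp_min = 7.631e-27 kg·m/s

The more precisely we measure position, the greater the momentum disturbance.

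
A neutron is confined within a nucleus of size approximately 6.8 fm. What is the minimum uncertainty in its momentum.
7.754 × 10^-21 kg·m/s

Using the Heisenberg uncertainty principle:
ΔxΔp ≥ ℏ/2

With Δx ≈ L = 6.800e-15 m (the confinement size):
Δp_min = ℏ/(2Δx)
Δp_min = (1.055e-34 J·s) / (2 × 6.800e-15 m)
Δp_min = 7.754e-21 kg·m/s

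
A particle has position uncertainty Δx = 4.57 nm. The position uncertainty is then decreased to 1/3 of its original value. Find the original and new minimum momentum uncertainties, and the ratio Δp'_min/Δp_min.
Original Δp_min = 1.154 × 10^-26 kg·m/s; new Δp'_min = 3.461 × 10^-26 kg·m/s; ratio Δp'_min/Δp_min = 3.

From the uncertainty principle ΔxΔp ≥ ℏ/2, the minimum momentum uncertainty is Δp_min = ℏ/(2Δx).

Original (Δx = 4.57 nm = 4.570e-09 m):
Δp_min = (1.055e-34 J·s)/(2 × 4.570e-09 m) = 1.154e-26 kg·m/s

When Δx → (1/3)Δx:
Δp'_min = ℏ/(2 × (1/3)Δx) = 3 × ℏ/(2Δx) = 3 × Δp_min
Δp'_min = 3 × 1.154e-26 kg·m/s = 3.461e-26 kg·m/s

Since Δp_min ∝ 1/Δx, when Δx is decreased to 1/3 of its original value, Δp_min increases to 3 times its original value.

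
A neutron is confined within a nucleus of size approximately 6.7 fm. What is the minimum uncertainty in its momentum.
7.870 × 10^-21 kg·m/s

Using the Heisenberg uncertainty principle:
ΔxΔp ≥ ℏ/2

With Δx ≈ L = 6.700e-15 m (the confinement size):
Δp_min = ℏ/(2Δx)
Δp_min = (1.055e-34 J·s) / (2 × 6.700e-15 m)
Δp_min = 7.870e-21 kg·m/s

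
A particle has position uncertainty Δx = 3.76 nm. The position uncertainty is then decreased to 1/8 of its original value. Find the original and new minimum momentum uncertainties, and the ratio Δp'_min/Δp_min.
Original Δp_min = 1.402 × 10^-26 kg·m/s; new Δp'_min = 1.122 × 10^-25 kg·m/s; ratio Δp'_min/Δp_min = 8.

From the uncertainty principle ΔxΔp ≥ ℏ/2, the minimum momentum uncertainty is Δp_min = ℏ/(2Δx).

Original (Δx = 3.76 nm = 3.760e-09 m):
Δp_min = (1.055e-34 J·s)/(2 × 3.760e-09 m) = 1.402e-26 kg·m/s

When Δx → (1/8)Δx:
Δp'_min = ℏ/(2 × (1/8)Δx) = 8 × ℏ/(2Δx) = 8 × Δp_min
Δp'_min = 8 × 1.402e-26 kg·m/s = 1.122e-25 kg·m/s

Since Δp_min ∝ 1/Δx, when Δx is decreased to 1/8 of its original value, Δp_min increases to 8 times its original value.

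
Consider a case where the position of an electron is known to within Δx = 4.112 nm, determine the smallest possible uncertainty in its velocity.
14.077 km/s

Using the Heisenberg uncertainty principle and Δp = mΔv:
ΔxΔp ≥ ℏ/2
Δx(mΔv) ≥ ℏ/2

The minimum uncertainty in velocity is:
Δv_min = ℏ/(2mΔx)
Δv_min = (1.055e-34 J·s) / (2 × 9.109e-31 kg × 4.112e-09 m)
Δv_min = 1.408e+04 m/s = 14.077 km/s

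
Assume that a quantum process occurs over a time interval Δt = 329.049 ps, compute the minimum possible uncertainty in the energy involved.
1.000 μeV

Using the energy-time uncertainty principle:
ΔEΔt ≥ ℏ/2

The minimum uncertainty in energy is:
ΔE_min = ℏ/(2Δt)
ΔE_min = (1.055e-34 J·s) / (2 × 3.290e-10 s)
ΔE_min = 1.602e-25 J = 1.000 μeV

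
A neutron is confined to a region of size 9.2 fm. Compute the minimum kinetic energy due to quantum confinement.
61.204 keV

Using the uncertainty principle:

1. Position uncertainty: Δx ≈ 9.200e-15 m
2. Minimum momentum uncertainty: Δp = ℏ/(2Δx) = 5.731e-21 kg·m/s
3. Minimum kinetic energy:
   KE = (Δp)²/(2m) = (5.731e-21)²/(2 × 1.675e-27 kg)
   KE = 9.806e-15 J = 61.204 keV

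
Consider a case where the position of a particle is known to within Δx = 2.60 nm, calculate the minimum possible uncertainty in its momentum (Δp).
2.028 × 10^-26 kg·m/s

Using the Heisenberg uncertainty principle:
ΔxΔp ≥ ℏ/2

The minimum uncertainty in momentum is:
Δp_min = ℏ/(2Δx)
Δp_min = (1.055e-34 J·s) / (2 × 2.600e-09 m)
Δp_min = 2.028e-26 kg·m/s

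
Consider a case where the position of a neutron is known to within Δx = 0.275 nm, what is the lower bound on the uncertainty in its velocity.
114.477 m/s

Using the Heisenberg uncertainty principle and Δp = mΔv:
ΔxΔp ≥ ℏ/2
Δx(mΔv) ≥ ℏ/2

The minimum uncertainty in velocity is:
Δv_min = ℏ/(2mΔx)
Δv_min = (1.055e-34 J·s) / (2 × 1.675e-27 kg × 2.750e-10 m)
Δv_min = 1.145e+02 m/s = 114.477 m/s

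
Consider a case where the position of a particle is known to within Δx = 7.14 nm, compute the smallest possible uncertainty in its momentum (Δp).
7.385 × 10^-27 kg·m/s

Using the Heisenberg uncertainty principle:
ΔxΔp ≥ ℏ/2

The minimum uncertainty in momentum is:
Δp_min = ℏ/(2Δx)
Δp_min = (1.055e-34 J·s) / (2 × 7.140e-09 m)
Δp_min = 7.385e-27 kg·m/s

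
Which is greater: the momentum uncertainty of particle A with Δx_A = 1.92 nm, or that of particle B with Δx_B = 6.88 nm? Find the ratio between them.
Particle A has the larger minimum momentum uncertainty, by a factor of 3.58.

For each particle, the minimum momentum uncertainty is Δp_min = ℏ/(2Δx):

Particle A: Δp_A = ℏ/(2×1.920e-09 m) = 2.746e-26 kg·m/s
Particle B: Δp_B = ℏ/(2×6.880e-09 m) = 7.664e-27 kg·m/s

Ratio: Δp_A/Δp_B = 3.58

Since Δp_min ∝ 1/Δx, the particle with smaller position uncertainty (A) has larger momentum uncertainty.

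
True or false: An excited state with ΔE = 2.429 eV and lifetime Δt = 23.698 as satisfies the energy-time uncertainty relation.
No, it violates the uncertainty relation.

Calculate the product ΔEΔt:
ΔE = 2.429 eV = 3.892e-19 J
ΔEΔt = (3.892e-19 J) × (2.370e-17 s)
ΔEΔt = 9.223e-36 J·s

Compare to the minimum allowed value ℏ/2:
ℏ/2 = 5.273e-35 J·s

Since ΔEΔt = 9.223e-36 J·s < 5.273e-35 J·s = ℏ/2,
this violates the uncertainty relation.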